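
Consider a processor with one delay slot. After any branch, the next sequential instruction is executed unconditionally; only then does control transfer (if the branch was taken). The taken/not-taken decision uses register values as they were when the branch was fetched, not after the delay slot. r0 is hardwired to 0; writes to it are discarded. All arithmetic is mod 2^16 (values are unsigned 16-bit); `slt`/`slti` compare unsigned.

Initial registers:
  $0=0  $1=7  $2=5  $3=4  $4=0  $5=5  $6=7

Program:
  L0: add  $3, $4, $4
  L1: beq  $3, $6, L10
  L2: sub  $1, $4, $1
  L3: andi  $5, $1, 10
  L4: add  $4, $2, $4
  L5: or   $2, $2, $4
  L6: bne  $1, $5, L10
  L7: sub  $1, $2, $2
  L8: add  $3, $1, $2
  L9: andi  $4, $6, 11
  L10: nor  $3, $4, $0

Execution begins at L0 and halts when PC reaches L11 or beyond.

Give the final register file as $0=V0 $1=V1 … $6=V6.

$0=0 $1=0 $2=5 $3=65530 $4=5 $5=8 $6=7

  step pc=0: add  $3, $4, $4  regs=(0,7,5,0,0,5,7)
  step pc=1: beq  $3, $6, L10  cond=F  regs=(0,7,5,0,0,5,7)
  step pc=2: sub  $1, $4, $1  regs=(0,65529,5,0,0,5,7)
  step pc=3: andi  $5, $1, 10  regs=(0,65529,5,0,0,8,7)
  step pc=4: add  $4, $2, $4  regs=(0,65529,5,0,5,8,7)
  step pc=5: or   $2, $2, $4  regs=(0,65529,5,0,5,8,7)
  step pc=6: bne  $1, $5, L10  cond=T  regs=(0,65529,5,0,5,8,7)
  step pc=7: sub  $1, $2, $2  regs=(0,0,5,0,5,8,7)
  step pc=10: nor  $3, $4, $0  regs=(0,0,5,65530,5,8,7)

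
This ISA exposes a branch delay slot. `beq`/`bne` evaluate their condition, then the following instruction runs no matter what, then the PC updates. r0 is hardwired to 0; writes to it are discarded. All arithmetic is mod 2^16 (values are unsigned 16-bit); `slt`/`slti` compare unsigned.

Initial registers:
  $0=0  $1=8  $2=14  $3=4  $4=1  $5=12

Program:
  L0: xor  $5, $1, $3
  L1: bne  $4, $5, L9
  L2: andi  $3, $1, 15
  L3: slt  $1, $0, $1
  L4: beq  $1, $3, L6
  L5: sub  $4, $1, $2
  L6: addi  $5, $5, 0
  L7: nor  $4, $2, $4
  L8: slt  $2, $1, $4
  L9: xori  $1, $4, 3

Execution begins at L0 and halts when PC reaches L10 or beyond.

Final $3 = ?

#0 xor  $5, $1, $3 ; 0/8/14/4/1/12
#1 bne  $4, $5, L9 ; 0/8/14/4/1/12 ; →target
#2 andi  $3, $1, 15 ; 0/8/14/8/1/12
#9 xori  $1, $4, 3 ; 0/2/14/8/1/12

8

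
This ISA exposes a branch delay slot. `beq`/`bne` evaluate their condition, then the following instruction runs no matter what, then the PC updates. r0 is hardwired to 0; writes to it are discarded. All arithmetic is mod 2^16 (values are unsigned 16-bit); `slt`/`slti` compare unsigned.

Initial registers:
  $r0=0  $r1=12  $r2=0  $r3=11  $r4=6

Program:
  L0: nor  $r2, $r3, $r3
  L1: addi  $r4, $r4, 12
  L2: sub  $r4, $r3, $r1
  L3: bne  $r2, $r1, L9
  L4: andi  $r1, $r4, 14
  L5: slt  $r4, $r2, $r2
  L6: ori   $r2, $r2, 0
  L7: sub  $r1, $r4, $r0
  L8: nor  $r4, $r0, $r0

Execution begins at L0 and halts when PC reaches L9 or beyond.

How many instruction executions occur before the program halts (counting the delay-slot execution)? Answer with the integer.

5

PC=0  nor  $r2, $r3, $r3     | $r0=0 $r1=12 $r2=65524 $r3=11 $r4=6
PC=1  addi  $r4, $r4, 12     | $r0=0 $r1=12 $r2=65524 $r3=11 $r4=18
PC=2  sub  $r4, $r3, $r1     | $r0=0 $r1=12 $r2=65524 $r3=11 $r4=65535
PC=3  bne  $r2, $r1, L9      | $r0=0 $r1=12 $r2=65524 $r3=11 $r4=65535  [TAKEN]
PC=4  andi  $r1, $r4, 14     | $r0=0 $r1=14 $r2=65524 $r3=11 $r4=65535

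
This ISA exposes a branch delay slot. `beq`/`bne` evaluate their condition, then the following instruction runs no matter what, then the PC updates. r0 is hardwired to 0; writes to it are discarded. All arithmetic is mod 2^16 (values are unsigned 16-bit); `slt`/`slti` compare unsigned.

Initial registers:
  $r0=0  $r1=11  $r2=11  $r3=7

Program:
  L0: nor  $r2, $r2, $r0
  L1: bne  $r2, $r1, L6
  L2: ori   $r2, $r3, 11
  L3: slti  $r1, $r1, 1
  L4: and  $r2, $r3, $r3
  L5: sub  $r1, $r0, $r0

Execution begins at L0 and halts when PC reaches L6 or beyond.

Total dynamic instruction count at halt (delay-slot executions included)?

#0 nor  $r2, $r2, $r0 ; 0/11/65524/7
#1 bne  $r2, $r1, L6 ; 0/11/65524/7 ; →target
#2 ori   $r2, $r3, 11 ; 0/11/15/7

3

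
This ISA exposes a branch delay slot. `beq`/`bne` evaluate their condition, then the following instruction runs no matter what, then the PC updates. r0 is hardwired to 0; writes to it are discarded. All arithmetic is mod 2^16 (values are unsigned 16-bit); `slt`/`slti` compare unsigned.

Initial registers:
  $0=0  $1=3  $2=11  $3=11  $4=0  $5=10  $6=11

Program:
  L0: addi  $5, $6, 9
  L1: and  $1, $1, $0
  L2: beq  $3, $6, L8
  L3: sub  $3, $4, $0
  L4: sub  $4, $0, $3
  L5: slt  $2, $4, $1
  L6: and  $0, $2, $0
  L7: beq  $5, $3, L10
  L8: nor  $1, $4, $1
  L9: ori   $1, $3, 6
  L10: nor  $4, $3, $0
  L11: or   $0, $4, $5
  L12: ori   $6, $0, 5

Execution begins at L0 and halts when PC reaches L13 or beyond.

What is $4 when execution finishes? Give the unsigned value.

[0] addi  $5, $6, 9  →  {$0:0, $1:3, $2:11, $3:11, $4:0, $5:20, $6:11}
[1] and  $1, $1, $0  →  {$0:0, $1:0, $2:11, $3:11, $4:0, $5:20, $6:11}
[2] beq  $3, $6, L8  →  {$0:0, $1:0, $2:11, $3:11, $4:0, $5:20, $6:11}  ⟨branch taken⟩
[3] sub  $3, $4, $0  →  {$0:0, $1:0, $2:11, $3:0, $4:0, $5:20, $6:11}
[8] nor  $1, $4, $1  →  {$0:0, $1:65535, $2:11, $3:0, $4:0, $5:20, $6:11}
[9] ori   $1, $3, 6  →  {$0:0, $1:6, $2:11, $3:0, $4:0, $5:20, $6:11}
[10] nor  $4, $3, $0  →  {$0:0, $1:6, $2:11, $3:0, $4:65535, $5:20, $6:11}
[11] or   $0, $4, $5  →  {$0:0, $1:6, $2:11, $3:0, $4:65535, $5:20, $6:11}
[12] ori   $6, $0, 5  →  {$0:0, $1:6, $2:11, $3:0, $4:65535, $5:20, $6:5}

65535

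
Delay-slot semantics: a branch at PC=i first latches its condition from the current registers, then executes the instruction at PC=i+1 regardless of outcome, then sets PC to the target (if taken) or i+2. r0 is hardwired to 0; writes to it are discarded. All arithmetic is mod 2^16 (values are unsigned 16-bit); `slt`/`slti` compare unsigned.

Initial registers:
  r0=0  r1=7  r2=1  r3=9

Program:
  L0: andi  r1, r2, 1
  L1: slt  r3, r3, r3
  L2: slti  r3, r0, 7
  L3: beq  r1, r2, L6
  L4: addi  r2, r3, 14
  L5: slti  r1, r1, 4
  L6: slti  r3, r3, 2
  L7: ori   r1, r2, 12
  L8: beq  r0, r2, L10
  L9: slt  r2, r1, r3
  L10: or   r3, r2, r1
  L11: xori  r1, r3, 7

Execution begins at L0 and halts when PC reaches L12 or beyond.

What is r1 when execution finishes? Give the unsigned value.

PC=0  andi  r1, r2, 1        | r0=0 r1=1 r2=1 r3=9
PC=1  slt  r3, r3, r3        | r0=0 r1=1 r2=1 r3=0
PC=2  slti  r3, r0, 7        | r0=0 r1=1 r2=1 r3=1
PC=3  beq  r1, r2, L6        | r0=0 r1=1 r2=1 r3=1  [TAKEN]
PC=4  addi  r2, r3, 14       | r0=0 r1=1 r2=15 r3=1
PC=6  slti  r3, r3, 2        | r0=0 r1=1 r2=15 r3=1
PC=7  ori   r1, r2, 12       | r0=0 r1=15 r2=15 r3=1
PC=8  beq  r0, r2, L10       | r0=0 r1=15 r2=15 r3=1  [not taken]
PC=9  slt  r2, r1, r3        | r0=0 r1=15 r2=0 r3=1
PC=10 or   r3, r2, r1        | r0=0 r1=15 r2=0 r3=15
PC=11 xori  r1, r3, 7        | r0=0 r1=8 r2=0 r3=15

8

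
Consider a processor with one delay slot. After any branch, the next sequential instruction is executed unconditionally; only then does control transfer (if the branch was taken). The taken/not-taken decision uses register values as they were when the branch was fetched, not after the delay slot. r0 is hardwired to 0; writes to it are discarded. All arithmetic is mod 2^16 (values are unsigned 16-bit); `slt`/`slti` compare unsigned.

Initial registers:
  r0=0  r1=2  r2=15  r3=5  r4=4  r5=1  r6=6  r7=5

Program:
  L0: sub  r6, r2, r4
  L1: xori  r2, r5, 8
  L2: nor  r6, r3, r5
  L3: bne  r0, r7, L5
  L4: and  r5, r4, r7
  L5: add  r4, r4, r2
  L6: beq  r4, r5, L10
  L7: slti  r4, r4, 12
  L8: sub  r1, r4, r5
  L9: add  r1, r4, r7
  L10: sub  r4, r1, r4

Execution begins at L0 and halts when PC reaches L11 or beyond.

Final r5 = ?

PC=0  sub  r6, r2, r4        | r0=0 r1=2 r2=15 r3=5 r4=4 r5=1 r6=11 r7=5
PC=1  xori  r2, r5, 8        | r0=0 r1=2 r2=9 r3=5 r4=4 r5=1 r6=11 r7=5
PC=2  nor  r6, r3, r5        | r0=0 r1=2 r2=9 r3=5 r4=4 r5=1 r6=65530 r7=5
PC=3  bne  r0, r7, L5        | r0=0 r1=2 r2=9 r3=5 r4=4 r5=1 r6=65530 r7=5  [TAKEN]
PC=4  and  r5, r4, r7        | r0=0 r1=2 r2=9 r3=5 r4=4 r5=4 r6=65530 r7=5
PC=5  add  r4, r4, r2        | r0=0 r1=2 r2=9 r3=5 r4=13 r5=4 r6=65530 r7=5
PC=6  beq  r4, r5, L10       | r0=0 r1=2 r2=9 r3=5 r4=13 r5=4 r6=65530 r7=5  [not taken]
PC=7  slti  r4, r4, 12       | r0=0 r1=2 r2=9 r3=5 r4=0 r5=4 r6=65530 r7=5
PC=8  sub  r1, r4, r5        | r0=0 r1=65532 r2=9 r3=5 r4=0 r5=4 r6=65530 r7=5
PC=9  add  r1, r4, r7        | r0=0 r1=5 r2=9 r3=5 r4=0 r5=4 r6=65530 r7=5
PC=10 sub  r4, r1, r4        | r0=0 r1=5 r2=9 r3=5 r4=5 r5=4 r6=65530 r7=5

4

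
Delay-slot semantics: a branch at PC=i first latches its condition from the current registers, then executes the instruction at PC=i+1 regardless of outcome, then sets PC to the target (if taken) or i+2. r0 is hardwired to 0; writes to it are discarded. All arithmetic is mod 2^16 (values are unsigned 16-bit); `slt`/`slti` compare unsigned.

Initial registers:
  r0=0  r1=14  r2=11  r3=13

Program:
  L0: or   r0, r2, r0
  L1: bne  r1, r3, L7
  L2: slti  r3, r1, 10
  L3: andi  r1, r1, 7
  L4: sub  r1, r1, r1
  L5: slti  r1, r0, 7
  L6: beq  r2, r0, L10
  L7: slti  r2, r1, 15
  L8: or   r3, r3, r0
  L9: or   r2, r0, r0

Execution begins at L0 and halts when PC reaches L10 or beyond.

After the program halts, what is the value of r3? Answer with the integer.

PC=0  or   r0, r2, r0        | r0=0 r1=14 r2=11 r3=13
PC=1  bne  r1, r3, L7        | r0=0 r1=14 r2=11 r3=13  [TAKEN]
PC=2  slti  r3, r1, 10       | r0=0 r1=14 r2=11 r3=0
PC=7  slti  r2, r1, 15       | r0=0 r1=14 r2=1 r3=0
PC=8  or   r3, r3, r0        | r0=0 r1=14 r2=1 r3=0
PC=9  or   r2, r0, r0        | r0=0 r1=14 r2=0 r3=0

0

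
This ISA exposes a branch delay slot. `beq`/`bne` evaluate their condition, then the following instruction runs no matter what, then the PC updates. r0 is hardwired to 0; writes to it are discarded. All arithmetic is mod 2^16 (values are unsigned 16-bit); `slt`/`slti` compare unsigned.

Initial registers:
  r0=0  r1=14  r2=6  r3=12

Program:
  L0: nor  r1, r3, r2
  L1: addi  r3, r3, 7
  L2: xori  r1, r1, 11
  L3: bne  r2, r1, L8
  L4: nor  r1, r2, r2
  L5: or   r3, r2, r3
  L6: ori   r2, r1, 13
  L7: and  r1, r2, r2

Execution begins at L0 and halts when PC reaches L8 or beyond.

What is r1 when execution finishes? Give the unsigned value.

65529

[0] nor  r1, r3, r2  →  {r0:0, r1:65521, r2:6, r3:12}
[1] addi  r3, r3, 7  →  {r0:0, r1:65521, r2:6, r3:19}
[2] xori  r1, r1, 11  →  {r0:0, r1:65530, r2:6, r3:19}
[3] bne  r2, r1, L8  →  {r0:0, r1:65530, r2:6, r3:19}  ⟨branch taken⟩
[4] nor  r1, r2, r2  →  {r0:0, r1:65529, r2:6, r3:19}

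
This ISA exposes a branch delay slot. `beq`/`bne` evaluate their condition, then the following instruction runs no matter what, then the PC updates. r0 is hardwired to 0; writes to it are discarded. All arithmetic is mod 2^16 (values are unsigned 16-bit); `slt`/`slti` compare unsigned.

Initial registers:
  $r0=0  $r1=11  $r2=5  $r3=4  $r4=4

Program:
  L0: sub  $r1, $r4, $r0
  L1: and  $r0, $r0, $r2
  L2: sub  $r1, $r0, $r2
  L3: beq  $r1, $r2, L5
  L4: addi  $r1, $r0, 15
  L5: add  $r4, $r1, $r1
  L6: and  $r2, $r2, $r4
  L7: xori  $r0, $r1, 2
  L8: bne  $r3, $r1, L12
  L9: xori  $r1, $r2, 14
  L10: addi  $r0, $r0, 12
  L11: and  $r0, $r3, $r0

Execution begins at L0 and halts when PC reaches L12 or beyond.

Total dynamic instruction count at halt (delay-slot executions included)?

10

#0 sub  $r1, $r4, $r0 ; 0/4/5/4/4
#1 and  $r0, $r0, $r2 ; 0/4/5/4/4
#2 sub  $r1, $r0, $r2 ; 0/65531/5/4/4
#3 beq  $r1, $r2, L5 ; 0/65531/5/4/4 ; →fallthru
#4 addi  $r1, $r0, 15 ; 0/15/5/4/4
#5 add  $r4, $r1, $r1 ; 0/15/5/4/30
#6 and  $r2, $r2, $r4 ; 0/15/4/4/30
#7 xori  $r0, $r1, 2 ; 0/15/4/4/30
#8 bne  $r3, $r1, L12 ; 0/15/4/4/30 ; →target
#9 xori  $r1, $r2, 14 ; 0/10/4/4/30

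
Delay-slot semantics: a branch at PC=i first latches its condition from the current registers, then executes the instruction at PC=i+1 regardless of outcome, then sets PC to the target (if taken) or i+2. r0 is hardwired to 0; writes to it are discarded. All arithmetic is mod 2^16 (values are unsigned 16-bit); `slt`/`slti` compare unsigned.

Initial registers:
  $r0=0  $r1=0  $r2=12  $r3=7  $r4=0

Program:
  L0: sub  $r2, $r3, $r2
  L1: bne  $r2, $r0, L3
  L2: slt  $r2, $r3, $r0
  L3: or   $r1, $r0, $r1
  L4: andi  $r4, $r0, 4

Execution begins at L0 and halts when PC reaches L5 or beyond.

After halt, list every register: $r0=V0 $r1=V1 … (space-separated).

[0] sub  $r2, $r3, $r2  →  {$r0:0, $r1:0, $r2:65531, $r3:7, $r4:0}
[1] bne  $r2, $r0, L3  →  {$r0:0, $r1:0, $r2:65531, $r3:7, $r4:0}  ⟨branch taken⟩
[2] slt  $r2, $r3, $r0  →  {$r0:0, $r1:0, $r2:0, $r3:7, $r4:0}
[3] or   $r1, $r0, $r1  →  {$r0:0, $r1:0, $r2:0, $r3:7, $r4:0}
[4] andi  $r4, $r0, 4  →  {$r0:0, $r1:0, $r2:0, $r3:7, $r4:0}

$r0=0 $r1=0 $r2=0 $r3=7 $r4=0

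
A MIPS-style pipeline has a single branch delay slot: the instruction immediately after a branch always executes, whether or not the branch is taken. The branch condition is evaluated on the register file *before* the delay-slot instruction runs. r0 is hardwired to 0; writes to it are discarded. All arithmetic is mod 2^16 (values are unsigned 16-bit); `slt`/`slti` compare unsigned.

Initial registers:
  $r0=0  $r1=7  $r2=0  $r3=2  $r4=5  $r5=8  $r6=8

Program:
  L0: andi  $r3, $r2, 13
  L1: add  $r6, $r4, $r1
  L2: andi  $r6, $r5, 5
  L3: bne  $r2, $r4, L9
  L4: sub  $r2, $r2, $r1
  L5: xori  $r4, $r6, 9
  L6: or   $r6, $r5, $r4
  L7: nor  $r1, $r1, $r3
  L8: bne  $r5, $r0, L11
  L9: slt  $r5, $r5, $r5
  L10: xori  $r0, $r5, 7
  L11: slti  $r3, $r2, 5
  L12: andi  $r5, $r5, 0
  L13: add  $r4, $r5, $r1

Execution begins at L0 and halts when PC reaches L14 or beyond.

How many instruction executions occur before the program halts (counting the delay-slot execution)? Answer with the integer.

10

  step pc=0: andi  $r3, $r2, 13  regs=(0,7,0,0,5,8,8)
  step pc=1: add  $r6, $r4, $r1  regs=(0,7,0,0,5,8,12)
  step pc=2: andi  $r6, $r5, 5  regs=(0,7,0,0,5,8,0)
  step pc=3: bne  $r2, $r4, L9  cond=T  regs=(0,7,0,0,5,8,0)
  step pc=4: sub  $r2, $r2, $r1  regs=(0,7,65529,0,5,8,0)
  step pc=9: slt  $r5, $r5, $r5  regs=(0,7,65529,0,5,0,0)
  step pc=10: xori  $r0, $r5, 7  regs=(0,7,65529,0,5,0,0)
  step pc=11: slti  $r3, $r2, 5  regs=(0,7,65529,0,5,0,0)
  step pc=12: andi  $r5, $r5, 0  regs=(0,7,65529,0,5,0,0)
  step pc=13: add  $r4, $r5, $r1  regs=(0,7,65529,0,7,0,0)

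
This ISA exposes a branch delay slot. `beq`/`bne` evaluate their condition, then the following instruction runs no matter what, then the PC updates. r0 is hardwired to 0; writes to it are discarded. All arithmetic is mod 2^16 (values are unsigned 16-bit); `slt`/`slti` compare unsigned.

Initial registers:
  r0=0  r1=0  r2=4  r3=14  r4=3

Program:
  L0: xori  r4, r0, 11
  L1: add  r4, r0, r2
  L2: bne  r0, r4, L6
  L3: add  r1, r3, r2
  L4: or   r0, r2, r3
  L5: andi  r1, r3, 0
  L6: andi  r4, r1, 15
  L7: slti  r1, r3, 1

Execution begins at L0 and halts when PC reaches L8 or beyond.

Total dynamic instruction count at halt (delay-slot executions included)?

6

[0] xori  r4, r0, 11  →  {r0:0, r1:0, r2:4, r3:14, r4:11}
[1] add  r4, r0, r2  →  {r0:0, r1:0, r2:4, r3:14, r4:4}
[2] bne  r0, r4, L6  →  {r0:0, r1:0, r2:4, r3:14, r4:4}  ⟨branch taken⟩
[3] add  r1, r3, r2  →  {r0:0, r1:18, r2:4, r3:14, r4:4}
[6] andi  r4, r1, 15  →  {r0:0, r1:18, r2:4, r3:14, r4:2}
[7] slti  r1, r3, 1  →  {r0:0, r1:0, r2:4, r3:14, r4:2}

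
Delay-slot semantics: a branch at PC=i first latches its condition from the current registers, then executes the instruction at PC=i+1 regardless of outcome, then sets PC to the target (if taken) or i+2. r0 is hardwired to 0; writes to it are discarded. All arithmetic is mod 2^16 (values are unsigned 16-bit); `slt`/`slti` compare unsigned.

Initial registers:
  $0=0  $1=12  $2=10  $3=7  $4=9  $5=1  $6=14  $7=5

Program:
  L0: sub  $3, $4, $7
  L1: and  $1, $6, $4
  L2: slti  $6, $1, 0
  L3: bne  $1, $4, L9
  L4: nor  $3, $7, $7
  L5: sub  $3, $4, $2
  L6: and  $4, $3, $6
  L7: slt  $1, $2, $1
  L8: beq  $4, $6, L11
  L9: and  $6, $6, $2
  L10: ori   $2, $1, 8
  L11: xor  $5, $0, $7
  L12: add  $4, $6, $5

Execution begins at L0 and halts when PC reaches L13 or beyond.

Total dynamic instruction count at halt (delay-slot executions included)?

9

  step pc=0: sub  $3, $4, $7  regs=(0,12,10,4,9,1,14,5)
  step pc=1: and  $1, $6, $4  regs=(0,8,10,4,9,1,14,5)
  step pc=2: slti  $6, $1, 0  regs=(0,8,10,4,9,1,0,5)
  step pc=3: bne  $1, $4, L9  cond=T  regs=(0,8,10,4,9,1,0,5)
  step pc=4: nor  $3, $7, $7  regs=(0,8,10,65530,9,1,0,5)
  step pc=9: and  $6, $6, $2  regs=(0,8,10,65530,9,1,0,5)
  step pc=10: ori   $2, $1, 8  regs=(0,8,8,65530,9,1,0,5)
  step pc=11: xor  $5, $0, $7  regs=(0,8,8,65530,9,5,0,5)
  step pc=12: add  $4, $6, $5  regs=(0,8,8,65530,5,5,0,5)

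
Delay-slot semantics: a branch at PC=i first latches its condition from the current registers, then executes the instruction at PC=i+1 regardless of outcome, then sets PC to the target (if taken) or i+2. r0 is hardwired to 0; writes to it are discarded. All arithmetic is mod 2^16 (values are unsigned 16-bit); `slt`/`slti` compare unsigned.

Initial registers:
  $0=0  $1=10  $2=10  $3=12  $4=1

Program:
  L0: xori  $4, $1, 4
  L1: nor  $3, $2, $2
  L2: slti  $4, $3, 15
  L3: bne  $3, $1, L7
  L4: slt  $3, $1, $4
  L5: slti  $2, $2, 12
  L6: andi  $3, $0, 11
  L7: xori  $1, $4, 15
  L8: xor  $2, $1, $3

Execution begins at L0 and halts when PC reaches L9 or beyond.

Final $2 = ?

15

#0 xori  $4, $1, 4 ; 0/10/10/12/14
#1 nor  $3, $2, $2 ; 0/10/10/65525/14
#2 slti  $4, $3, 15 ; 0/10/10/65525/0
#3 bne  $3, $1, L7 ; 0/10/10/65525/0 ; →target
#4 slt  $3, $1, $4 ; 0/10/10/0/0
#7 xori  $1, $4, 15 ; 0/15/10/0/0
#8 xor  $2, $1, $3 ; 0/15/15/0/0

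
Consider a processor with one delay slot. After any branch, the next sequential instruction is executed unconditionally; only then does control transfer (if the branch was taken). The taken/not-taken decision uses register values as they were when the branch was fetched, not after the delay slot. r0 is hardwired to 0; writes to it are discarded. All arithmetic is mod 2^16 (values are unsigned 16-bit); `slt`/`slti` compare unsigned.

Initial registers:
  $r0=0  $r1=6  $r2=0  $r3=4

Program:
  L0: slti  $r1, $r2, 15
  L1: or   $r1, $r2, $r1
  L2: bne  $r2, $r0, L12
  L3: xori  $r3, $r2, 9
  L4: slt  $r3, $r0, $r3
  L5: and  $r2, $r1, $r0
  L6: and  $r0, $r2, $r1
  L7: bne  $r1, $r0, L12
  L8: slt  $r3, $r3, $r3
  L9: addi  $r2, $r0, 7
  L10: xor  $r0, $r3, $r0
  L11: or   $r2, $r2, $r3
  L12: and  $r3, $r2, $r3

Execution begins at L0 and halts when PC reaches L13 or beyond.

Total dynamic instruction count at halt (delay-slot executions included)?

10

PC=0  slti  $r1, $r2, 15     | $r0=0 $r1=1 $r2=0 $r3=4
PC=1  or   $r1, $r2, $r1     | $r0=0 $r1=1 $r2=0 $r3=4
PC=2  bne  $r2, $r0, L12     | $r0=0 $r1=1 $r2=0 $r3=4  [not taken]
PC=3  xori  $r3, $r2, 9      | $r0=0 $r1=1 $r2=0 $r3=9
PC=4  slt  $r3, $r0, $r3     | $r0=0 $r1=1 $r2=0 $r3=1
PC=5  and  $r2, $r1, $r0     | $r0=0 $r1=1 $r2=0 $r3=1
PC=6  and  $r0, $r2, $r1     | $r0=0 $r1=1 $r2=0 $r3=1
PC=7  bne  $r1, $r0, L12     | $r0=0 $r1=1 $r2=0 $r3=1  [TAKEN]
PC=8  slt  $r3, $r3, $r3     | $r0=0 $r1=1 $r2=0 $r3=0
PC=12 and  $r3, $r2, $r3     | $r0=0 $r1=1 $r2=0 $r3=0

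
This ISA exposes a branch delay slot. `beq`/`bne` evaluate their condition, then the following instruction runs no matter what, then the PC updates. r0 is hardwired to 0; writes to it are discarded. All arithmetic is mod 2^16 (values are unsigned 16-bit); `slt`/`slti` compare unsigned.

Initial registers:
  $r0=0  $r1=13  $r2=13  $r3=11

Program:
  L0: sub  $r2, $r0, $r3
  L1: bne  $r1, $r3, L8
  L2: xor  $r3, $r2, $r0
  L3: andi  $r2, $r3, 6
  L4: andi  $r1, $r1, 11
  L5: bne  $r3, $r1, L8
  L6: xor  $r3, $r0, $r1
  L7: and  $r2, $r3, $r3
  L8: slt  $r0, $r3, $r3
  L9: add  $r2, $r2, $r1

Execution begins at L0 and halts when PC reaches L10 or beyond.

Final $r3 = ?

#0 sub  $r2, $r0, $r3 ; 0/13/65525/11
#1 bne  $r1, $r3, L8 ; 0/13/65525/11 ; →target
#2 xor  $r3, $r2, $r0 ; 0/13/65525/65525
#8 slt  $r0, $r3, $r3 ; 0/13/65525/65525
#9 add  $r2, $r2, $r1 ; 0/13/2/65525

65525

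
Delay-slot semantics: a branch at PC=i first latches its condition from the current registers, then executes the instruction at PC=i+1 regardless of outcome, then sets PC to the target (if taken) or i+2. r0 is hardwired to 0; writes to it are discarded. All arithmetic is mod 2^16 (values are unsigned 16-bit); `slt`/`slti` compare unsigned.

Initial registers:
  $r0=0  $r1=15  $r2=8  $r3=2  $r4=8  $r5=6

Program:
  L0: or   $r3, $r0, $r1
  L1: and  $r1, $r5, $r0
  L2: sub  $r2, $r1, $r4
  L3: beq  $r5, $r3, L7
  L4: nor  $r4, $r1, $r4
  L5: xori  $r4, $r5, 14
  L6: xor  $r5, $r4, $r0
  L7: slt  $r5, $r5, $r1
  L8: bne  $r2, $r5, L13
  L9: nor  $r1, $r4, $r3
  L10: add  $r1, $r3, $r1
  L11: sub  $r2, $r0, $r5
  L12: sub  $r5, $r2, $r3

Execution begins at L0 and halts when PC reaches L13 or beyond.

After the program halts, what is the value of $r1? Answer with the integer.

65520

#0 or   $r3, $r0, $r1 ; 0/15/8/15/8/6
#1 and  $r1, $r5, $r0 ; 0/0/8/15/8/6
#2 sub  $r2, $r1, $r4 ; 0/0/65528/15/8/6
#3 beq  $r5, $r3, L7 ; 0/0/65528/15/8/6 ; →fallthru
#4 nor  $r4, $r1, $r4 ; 0/0/65528/15/65527/6
#5 xori  $r4, $r5, 14 ; 0/0/65528/15/8/6
#6 xor  $r5, $r4, $r0 ; 0/0/65528/15/8/8
#7 slt  $r5, $r5, $r1 ; 0/0/65528/15/8/0
#8 bne  $r2, $r5, L13 ; 0/0/65528/15/8/0 ; →target
#9 nor  $r1, $r4, $r3 ; 0/65520/65528/15/8/0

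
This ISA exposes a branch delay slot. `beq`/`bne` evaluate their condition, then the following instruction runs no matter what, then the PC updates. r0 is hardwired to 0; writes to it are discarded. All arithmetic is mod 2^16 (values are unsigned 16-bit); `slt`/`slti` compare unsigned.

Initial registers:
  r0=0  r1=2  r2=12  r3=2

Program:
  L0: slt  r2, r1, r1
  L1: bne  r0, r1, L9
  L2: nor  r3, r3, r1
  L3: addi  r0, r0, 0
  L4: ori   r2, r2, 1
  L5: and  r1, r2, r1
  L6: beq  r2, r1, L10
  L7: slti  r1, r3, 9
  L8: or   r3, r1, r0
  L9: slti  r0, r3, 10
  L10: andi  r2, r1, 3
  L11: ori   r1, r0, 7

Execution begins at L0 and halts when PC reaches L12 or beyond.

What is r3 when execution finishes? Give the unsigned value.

65533

#0 slt  r2, r1, r1 ; 0/2/0/2
#1 bne  r0, r1, L9 ; 0/2/0/2 ; →target
#2 nor  r3, r3, r1 ; 0/2/0/65533
#9 slti  r0, r3, 10 ; 0/2/0/65533
#10 andi  r2, r1, 3 ; 0/2/2/65533
#11 ori   r1, r0, 7 ; 0/7/2/65533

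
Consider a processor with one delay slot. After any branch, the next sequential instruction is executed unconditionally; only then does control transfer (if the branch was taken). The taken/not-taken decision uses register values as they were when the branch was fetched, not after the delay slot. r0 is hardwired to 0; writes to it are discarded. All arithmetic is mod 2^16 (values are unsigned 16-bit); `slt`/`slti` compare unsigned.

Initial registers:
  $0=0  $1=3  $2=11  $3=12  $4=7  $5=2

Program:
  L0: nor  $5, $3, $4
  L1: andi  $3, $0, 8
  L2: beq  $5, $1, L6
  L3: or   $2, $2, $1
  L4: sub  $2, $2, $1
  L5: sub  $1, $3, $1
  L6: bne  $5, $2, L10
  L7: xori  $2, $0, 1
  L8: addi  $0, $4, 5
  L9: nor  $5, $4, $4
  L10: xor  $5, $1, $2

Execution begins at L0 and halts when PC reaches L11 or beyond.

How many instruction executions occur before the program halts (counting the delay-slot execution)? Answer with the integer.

[0] nor  $5, $3, $4  →  {$0:0, $1:3, $2:11, $3:12, $4:7, $5:65520}
[1] andi  $3, $0, 8  →  {$0:0, $1:3, $2:11, $3:0, $4:7, $5:65520}
[2] beq  $5, $1, L6  →  {$0:0, $1:3, $2:11, $3:0, $4:7, $5:65520}  ⟨branch fallthrough⟩
[3] or   $2, $2, $1  →  {$0:0, $1:3, $2:11, $3:0, $4:7, $5:65520}
[4] sub  $2, $2, $1  →  {$0:0, $1:3, $2:8, $3:0, $4:7, $5:65520}
[5] sub  $1, $3, $1  →  {$0:0, $1:65533, $2:8, $3:0, $4:7, $5:65520}
[6] bne  $5, $2, L10  →  {$0:0, $1:65533, $2:8, $3:0, $4:7, $5:65520}  ⟨branch taken⟩
[7] xori  $2, $0, 1  →  {$0:0, $1:65533, $2:1, $3:0, $4:7, $5:65520}
[10] xor  $5, $1, $2  →  {$0:0, $1:65533, $2:1, $3:0, $4:7, $5:65532}

9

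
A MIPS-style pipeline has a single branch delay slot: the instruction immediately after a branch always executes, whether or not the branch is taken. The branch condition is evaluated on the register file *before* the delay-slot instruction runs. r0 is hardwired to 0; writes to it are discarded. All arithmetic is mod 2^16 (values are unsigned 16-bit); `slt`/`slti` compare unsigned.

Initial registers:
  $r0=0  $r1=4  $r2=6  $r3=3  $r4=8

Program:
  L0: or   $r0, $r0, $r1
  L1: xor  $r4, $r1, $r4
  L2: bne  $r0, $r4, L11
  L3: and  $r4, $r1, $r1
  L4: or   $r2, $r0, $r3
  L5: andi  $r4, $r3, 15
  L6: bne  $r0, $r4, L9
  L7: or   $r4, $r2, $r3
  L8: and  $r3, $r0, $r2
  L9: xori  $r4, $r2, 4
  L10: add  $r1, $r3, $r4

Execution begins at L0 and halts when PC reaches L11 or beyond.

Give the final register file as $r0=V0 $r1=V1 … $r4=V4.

$r0=0 $r1=4 $r2=6 $r3=3 $r4=4

#0 or   $r0, $r0, $r1 ; 0/4/6/3/8
#1 xor  $r4, $r1, $r4 ; 0/4/6/3/12
#2 bne  $r0, $r4, L11 ; 0/4/6/3/12 ; →target
#3 and  $r4, $r1, $r1 ; 0/4/6/3/4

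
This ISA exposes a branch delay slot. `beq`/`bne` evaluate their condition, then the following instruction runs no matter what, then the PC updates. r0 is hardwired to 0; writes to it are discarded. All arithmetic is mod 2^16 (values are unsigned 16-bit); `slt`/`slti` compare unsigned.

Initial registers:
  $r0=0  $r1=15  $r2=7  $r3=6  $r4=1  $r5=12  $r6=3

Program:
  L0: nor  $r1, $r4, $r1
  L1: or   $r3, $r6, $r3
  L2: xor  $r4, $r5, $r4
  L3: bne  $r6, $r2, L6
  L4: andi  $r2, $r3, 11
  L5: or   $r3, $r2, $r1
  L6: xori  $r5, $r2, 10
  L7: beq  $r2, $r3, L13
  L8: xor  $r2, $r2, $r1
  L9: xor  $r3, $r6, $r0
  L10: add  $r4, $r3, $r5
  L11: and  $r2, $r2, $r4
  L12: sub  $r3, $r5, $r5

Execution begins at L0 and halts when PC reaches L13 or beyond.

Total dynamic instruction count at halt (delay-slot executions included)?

12

PC=0  nor  $r1, $r4, $r1     | $r0=0 $r1=65520 $r2=7 $r3=6 $r4=1 $r5=12 $r6=3
PC=1  or   $r3, $r6, $r3     | $r0=0 $r1=65520 $r2=7 $r3=7 $r4=1 $r5=12 $r6=3
PC=2  xor  $r4, $r5, $r4     | $r0=0 $r1=65520 $r2=7 $r3=7 $r4=13 $r5=12 $r6=3
PC=3  bne  $r6, $r2, L6      | $r0=0 $r1=65520 $r2=7 $r3=7 $r4=13 $r5=12 $r6=3  [TAKEN]
PC=4  andi  $r2, $r3, 11     | $r0=0 $r1=65520 $r2=3 $r3=7 $r4=13 $r5=12 $r6=3
PC=6  xori  $r5, $r2, 10     | $r0=0 $r1=65520 $r2=3 $r3=7 $r4=13 $r5=9 $r6=3
PC=7  beq  $r2, $r3, L13     | $r0=0 $r1=65520 $r2=3 $r3=7 $r4=13 $r5=9 $r6=3  [not taken]
PC=8  xor  $r2, $r2, $r1     | $r0=0 $r1=65520 $r2=65523 $r3=7 $r4=13 $r5=9 $r6=3
PC=9  xor  $r3, $r6, $r0     | $r0=0 $r1=65520 $r2=65523 $r3=3 $r4=13 $r5=9 $r6=3
PC=10 add  $r4, $r3, $r5     | $r0=0 $r1=65520 $r2=65523 $r3=3 $r4=12 $r5=9 $r6=3
PC=11 and  $r2, $r2, $r4     | $r0=0 $r1=65520 $r2=0 $r3=3 $r4=12 $r5=9 $r6=3
PC=12 sub  $r3, $r5, $r5     | $r0=0 $r1=65520 $r2=0 $r3=0 $r4=12 $r5=9 $r6=3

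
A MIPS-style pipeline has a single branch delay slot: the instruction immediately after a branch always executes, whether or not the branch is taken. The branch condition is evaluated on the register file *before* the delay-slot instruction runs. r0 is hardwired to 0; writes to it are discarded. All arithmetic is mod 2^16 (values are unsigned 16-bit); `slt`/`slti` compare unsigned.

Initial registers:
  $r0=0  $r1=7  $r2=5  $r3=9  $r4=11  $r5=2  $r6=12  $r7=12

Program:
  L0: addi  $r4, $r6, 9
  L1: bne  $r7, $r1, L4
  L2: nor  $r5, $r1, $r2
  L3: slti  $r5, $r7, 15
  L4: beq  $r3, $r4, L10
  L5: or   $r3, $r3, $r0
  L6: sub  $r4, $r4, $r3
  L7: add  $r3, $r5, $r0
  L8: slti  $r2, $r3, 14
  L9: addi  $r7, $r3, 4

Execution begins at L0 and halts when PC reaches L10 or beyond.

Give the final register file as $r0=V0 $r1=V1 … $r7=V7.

[0] addi  $r4, $r6, 9  →  {$r0:0, $r1:7, $r2:5, $r3:9, $r4:21, $r5:2, $r6:12, $r7:12}
[1] bne  $r7, $r1, L4  →  {$r0:0, $r1:7, $r2:5, $r3:9, $r4:21, $r5:2, $r6:12, $r7:12}  ⟨branch taken⟩
[2] nor  $r5, $r1, $r2  →  {$r0:0, $r1:7, $r2:5, $r3:9, $r4:21, $r5:65528, $r6:12, $r7:12}
[4] beq  $r3, $r4, L10  →  {$r0:0, $r1:7, $r2:5, $r3:9, $r4:21, $r5:65528, $r6:12, $r7:12}  ⟨branch fallthrough⟩
[5] or   $r3, $r3, $r0  →  {$r0:0, $r1:7, $r2:5, $r3:9, $r4:21, $r5:65528, $r6:12, $r7:12}
[6] sub  $r4, $r4, $r3  →  {$r0:0, $r1:7, $r2:5, $r3:9, $r4:12, $r5:65528, $r6:12, $r7:12}
[7] add  $r3, $r5, $r0  →  {$r0:0, $r1:7, $r2:5, $r3:65528, $r4:12, $r5:65528, $r6:12, $r7:12}
[8] slti  $r2, $r3, 14  →  {$r0:0, $r1:7, $r2:0, $r3:65528, $r4:12, $r5:65528, $r6:12, $r7:12}
[9] addi  $r7, $r3, 4  →  {$r0:0, $r1:7, $r2:0, $r3:65528, $r4:12, $r5:65528, $r6:12, $r7:65532}

$r0=0 $r1=7 $r2=0 $r3=65528 $r4=12 $r5=65528 $r6=12 $r7=65532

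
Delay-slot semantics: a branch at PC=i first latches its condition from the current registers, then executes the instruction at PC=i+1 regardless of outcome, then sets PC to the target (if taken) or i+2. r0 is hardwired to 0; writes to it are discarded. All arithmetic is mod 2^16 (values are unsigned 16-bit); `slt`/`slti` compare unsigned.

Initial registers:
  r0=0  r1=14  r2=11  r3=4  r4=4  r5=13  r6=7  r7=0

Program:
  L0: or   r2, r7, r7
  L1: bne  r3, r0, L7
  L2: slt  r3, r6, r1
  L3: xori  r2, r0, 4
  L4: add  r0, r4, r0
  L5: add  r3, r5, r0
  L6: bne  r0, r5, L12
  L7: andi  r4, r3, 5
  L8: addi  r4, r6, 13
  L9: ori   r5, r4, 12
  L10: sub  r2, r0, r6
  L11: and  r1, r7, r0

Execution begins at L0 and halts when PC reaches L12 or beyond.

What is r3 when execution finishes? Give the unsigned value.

1

#0 or   r2, r7, r7 ; 0/14/0/4/4/13/7/0
#1 bne  r3, r0, L7 ; 0/14/0/4/4/13/7/0 ; →target
#2 slt  r3, r6, r1 ; 0/14/0/1/4/13/7/0
#7 andi  r4, r3, 5 ; 0/14/0/1/1/13/7/0
#8 addi  r4, r6, 13 ; 0/14/0/1/20/13/7/0
#9 ori   r5, r4, 12 ; 0/14/0/1/20/28/7/0
#10 sub  r2, r0, r6 ; 0/14/65529/1/20/28/7/0
#11 and  r1, r7, r0 ; 0/0/65529/1/20/28/7/0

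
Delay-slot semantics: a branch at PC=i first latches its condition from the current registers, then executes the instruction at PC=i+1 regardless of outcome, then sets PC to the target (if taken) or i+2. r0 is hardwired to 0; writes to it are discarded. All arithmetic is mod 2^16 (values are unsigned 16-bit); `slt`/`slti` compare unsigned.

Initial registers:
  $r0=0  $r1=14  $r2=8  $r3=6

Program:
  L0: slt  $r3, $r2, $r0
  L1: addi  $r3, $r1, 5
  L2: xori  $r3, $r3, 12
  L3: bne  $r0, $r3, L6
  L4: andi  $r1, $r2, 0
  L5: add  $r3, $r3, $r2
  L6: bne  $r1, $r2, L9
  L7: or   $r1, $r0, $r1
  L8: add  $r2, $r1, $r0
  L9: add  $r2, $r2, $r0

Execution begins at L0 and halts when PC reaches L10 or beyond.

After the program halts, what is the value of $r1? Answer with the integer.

0

[0] slt  $r3, $r2, $r0  →  {$r0:0, $r1:14, $r2:8, $r3:0}
[1] addi  $r3, $r1, 5  →  {$r0:0, $r1:14, $r2:8, $r3:19}
[2] xori  $r3, $r3, 12  →  {$r0:0, $r1:14, $r2:8, $r3:31}
[3] bne  $r0, $r3, L6  →  {$r0:0, $r1:14, $r2:8, $r3:31}  ⟨branch taken⟩
[4] andi  $r1, $r2, 0  →  {$r0:0, $r1:0, $r2:8, $r3:31}
[6] bne  $r1, $r2, L9  →  {$r0:0, $r1:0, $r2:8, $r3:31}  ⟨branch taken⟩
[7] or   $r1, $r0, $r1  →  {$r0:0, $r1:0, $r2:8, $r3:31}
[9] add  $r2, $r2, $r0  →  {$r0:0, $r1:0, $r2:8, $r3:31}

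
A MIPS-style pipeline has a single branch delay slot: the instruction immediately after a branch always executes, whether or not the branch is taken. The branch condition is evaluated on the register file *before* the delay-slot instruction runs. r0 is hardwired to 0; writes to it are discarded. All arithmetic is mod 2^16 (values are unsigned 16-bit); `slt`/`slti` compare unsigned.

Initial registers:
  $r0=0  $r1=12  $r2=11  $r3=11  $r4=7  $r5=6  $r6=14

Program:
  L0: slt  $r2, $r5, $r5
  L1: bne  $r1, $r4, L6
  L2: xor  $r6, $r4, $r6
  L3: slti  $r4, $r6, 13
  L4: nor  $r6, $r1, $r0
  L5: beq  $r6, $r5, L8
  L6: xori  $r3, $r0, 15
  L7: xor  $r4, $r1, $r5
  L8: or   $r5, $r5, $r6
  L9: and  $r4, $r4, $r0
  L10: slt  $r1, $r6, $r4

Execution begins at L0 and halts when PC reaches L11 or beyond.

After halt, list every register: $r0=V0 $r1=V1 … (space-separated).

$r0=0 $r1=0 $r2=0 $r3=15 $r4=0 $r5=15 $r6=9

PC=0  slt  $r2, $r5, $r5     | $r0=0 $r1=12 $r2=0 $r3=11 $r4=7 $r5=6 $r6=14
PC=1  bne  $r1, $r4, L6      | $r0=0 $r1=12 $r2=0 $r3=11 $r4=7 $r5=6 $r6=14  [TAKEN]
PC=2  xor  $r6, $r4, $r6     | $r0=0 $r1=12 $r2=0 $r3=11 $r4=7 $r5=6 $r6=9
PC=6  xori  $r3, $r0, 15     | $r0=0 $r1=12 $r2=0 $r3=15 $r4=7 $r5=6 $r6=9
PC=7  xor  $r4, $r1, $r5     | $r0=0 $r1=12 $r2=0 $r3=15 $r4=10 $r5=6 $r6=9
PC=8  or   $r5, $r5, $r6     | $r0=0 $r1=12 $r2=0 $r3=15 $r4=10 $r5=15 $r6=9
PC=9  and  $r4, $r4, $r0     | $r0=0 $r1=12 $r2=0 $r3=15 $r4=0 $r5=15 $r6=9
PC=10 slt  $r1, $r6, $r4     | $r0=0 $r1=0 $r2=0 $r3=15 $r4=0 $r5=15 $r6=9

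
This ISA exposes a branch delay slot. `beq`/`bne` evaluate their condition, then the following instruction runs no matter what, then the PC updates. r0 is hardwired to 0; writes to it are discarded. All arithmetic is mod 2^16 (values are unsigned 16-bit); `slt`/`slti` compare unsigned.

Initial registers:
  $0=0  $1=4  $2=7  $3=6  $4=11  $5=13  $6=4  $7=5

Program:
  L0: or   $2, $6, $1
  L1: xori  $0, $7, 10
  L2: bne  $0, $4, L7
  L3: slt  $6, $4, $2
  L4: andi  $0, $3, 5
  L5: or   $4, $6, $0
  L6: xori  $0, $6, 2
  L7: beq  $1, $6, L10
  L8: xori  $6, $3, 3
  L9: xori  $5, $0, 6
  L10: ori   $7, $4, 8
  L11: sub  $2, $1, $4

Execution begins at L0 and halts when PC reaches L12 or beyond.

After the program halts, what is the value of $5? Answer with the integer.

PC=0  or   $2, $6, $1        | $0=0 $1=4 $2=4 $3=6 $4=11 $5=13 $6=4 $7=5
PC=1  xori  $0, $7, 10       | $0=0 $1=4 $2=4 $3=6 $4=11 $5=13 $6=4 $7=5
PC=2  bne  $0, $4, L7        | $0=0 $1=4 $2=4 $3=6 $4=11 $5=13 $6=4 $7=5  [TAKEN]
PC=3  slt  $6, $4, $2        | $0=0 $1=4 $2=4 $3=6 $4=11 $5=13 $6=0 $7=5
PC=7  beq  $1, $6, L10       | $0=0 $1=4 $2=4 $3=6 $4=11 $5=13 $6=0 $7=5  [not taken]
PC=8  xori  $6, $3, 3        | $0=0 $1=4 $2=4 $3=6 $4=11 $5=13 $6=5 $7=5
PC=9  xori  $5, $0, 6        | $0=0 $1=4 $2=4 $3=6 $4=11 $5=6 $6=5 $7=5
PC=10 ori   $7, $4, 8        | $0=0 $1=4 $2=4 $3=6 $4=11 $5=6 $6=5 $7=11
PC=11 sub  $2, $1, $4        | $0=0 $1=4 $2=65529 $3=6 $4=11 $5=6 $6=5 $7=11

6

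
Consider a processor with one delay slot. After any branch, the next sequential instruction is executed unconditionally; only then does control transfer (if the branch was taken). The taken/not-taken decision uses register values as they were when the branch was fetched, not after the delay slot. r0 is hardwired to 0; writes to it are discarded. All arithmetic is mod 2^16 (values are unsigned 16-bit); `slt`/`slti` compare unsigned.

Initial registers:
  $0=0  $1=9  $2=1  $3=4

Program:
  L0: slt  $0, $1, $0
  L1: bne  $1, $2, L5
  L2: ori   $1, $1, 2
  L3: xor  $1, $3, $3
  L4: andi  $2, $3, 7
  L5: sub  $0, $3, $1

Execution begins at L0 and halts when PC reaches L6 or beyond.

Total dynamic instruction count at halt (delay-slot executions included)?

  step pc=0: slt  $0, $1, $0  regs=(0,9,1,4)
  step pc=1: bne  $1, $2, L5  cond=T  regs=(0,9,1,4)
  step pc=2: ori   $1, $1, 2  regs=(0,11,1,4)
  step pc=5: sub  $0, $3, $1  regs=(0,11,1,4)

4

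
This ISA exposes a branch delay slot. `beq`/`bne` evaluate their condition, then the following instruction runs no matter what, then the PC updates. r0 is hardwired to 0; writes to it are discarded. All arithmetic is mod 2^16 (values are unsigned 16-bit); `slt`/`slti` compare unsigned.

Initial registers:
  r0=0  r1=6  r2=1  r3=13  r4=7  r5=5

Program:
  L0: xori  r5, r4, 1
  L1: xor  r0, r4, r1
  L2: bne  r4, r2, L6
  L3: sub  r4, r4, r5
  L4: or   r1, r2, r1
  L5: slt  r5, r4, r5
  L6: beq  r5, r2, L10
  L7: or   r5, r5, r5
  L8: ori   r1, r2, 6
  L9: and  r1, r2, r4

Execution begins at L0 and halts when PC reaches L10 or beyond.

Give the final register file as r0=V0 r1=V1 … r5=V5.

#0 xori  r5, r4, 1 ; 0/6/1/13/7/6
#1 xor  r0, r4, r1 ; 0/6/1/13/7/6
#2 bne  r4, r2, L6 ; 0/6/1/13/7/6 ; →target
#3 sub  r4, r4, r5 ; 0/6/1/13/1/6
#6 beq  r5, r2, L10 ; 0/6/1/13/1/6 ; →fallthru
#7 or   r5, r5, r5 ; 0/6/1/13/1/6
#8 ori   r1, r2, 6 ; 0/7/1/13/1/6
#9 and  r1, r2, r4 ; 0/1/1/13/1/6

r0=0 r1=1 r2=1 r3=13 r4=1 r5=6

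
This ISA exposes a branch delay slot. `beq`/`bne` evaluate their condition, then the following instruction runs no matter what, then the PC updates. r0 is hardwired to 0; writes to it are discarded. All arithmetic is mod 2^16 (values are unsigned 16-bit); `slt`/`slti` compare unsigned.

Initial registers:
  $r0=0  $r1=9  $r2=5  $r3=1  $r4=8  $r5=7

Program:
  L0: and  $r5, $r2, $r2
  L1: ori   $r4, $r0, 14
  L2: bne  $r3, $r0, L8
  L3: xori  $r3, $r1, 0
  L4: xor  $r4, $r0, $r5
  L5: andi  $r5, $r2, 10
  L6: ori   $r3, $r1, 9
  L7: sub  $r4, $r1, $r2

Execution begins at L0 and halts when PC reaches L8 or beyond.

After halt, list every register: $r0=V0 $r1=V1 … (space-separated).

PC=0  and  $r5, $r2, $r2     | $r0=0 $r1=9 $r2=5 $r3=1 $r4=8 $r5=5
PC=1  ori   $r4, $r0, 14     | $r0=0 $r1=9 $r2=5 $r3=1 $r4=14 $r5=5
PC=2  bne  $r3, $r0, L8      | $r0=0 $r1=9 $r2=5 $r3=1 $r4=14 $r5=5  [TAKEN]
PC=3  xori  $r3, $r1, 0      | $r0=0 $r1=9 $r2=5 $r3=9 $r4=14 $r5=5

$r0=0 $r1=9 $r2=5 $r3=9 $r4=14 $r5=5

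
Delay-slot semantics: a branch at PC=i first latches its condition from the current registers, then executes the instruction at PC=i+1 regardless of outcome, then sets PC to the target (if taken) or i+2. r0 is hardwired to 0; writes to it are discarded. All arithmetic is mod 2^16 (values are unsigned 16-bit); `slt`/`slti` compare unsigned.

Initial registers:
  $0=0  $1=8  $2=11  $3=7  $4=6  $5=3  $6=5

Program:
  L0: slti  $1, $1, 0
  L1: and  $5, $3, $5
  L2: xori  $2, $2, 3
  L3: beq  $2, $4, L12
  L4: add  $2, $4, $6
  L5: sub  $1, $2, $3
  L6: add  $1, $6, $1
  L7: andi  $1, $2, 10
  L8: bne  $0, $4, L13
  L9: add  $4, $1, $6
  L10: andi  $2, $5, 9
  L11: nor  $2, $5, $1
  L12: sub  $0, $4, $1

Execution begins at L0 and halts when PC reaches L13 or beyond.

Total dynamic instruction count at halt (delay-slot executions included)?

PC=0  slti  $1, $1, 0        | $0=0 $1=0 $2=11 $3=7 $4=6 $5=3 $6=5
PC=1  and  $5, $3, $5        | $0=0 $1=0 $2=11 $3=7 $4=6 $5=3 $6=5
PC=2  xori  $2, $2, 3        | $0=0 $1=0 $2=8 $3=7 $4=6 $5=3 $6=5
PC=3  beq  $2, $4, L12       | $0=0 $1=0 $2=8 $3=7 $4=6 $5=3 $6=5  [not taken]
PC=4  add  $2, $4, $6        | $0=0 $1=0 $2=11 $3=7 $4=6 $5=3 $6=5
PC=5  sub  $1, $2, $3        | $0=0 $1=4 $2=11 $3=7 $4=6 $5=3 $6=5
PC=6  add  $1, $6, $1        | $0=0 $1=9 $2=11 $3=7 $4=6 $5=3 $6=5
PC=7  andi  $1, $2, 10       | $0=0 $1=10 $2=11 $3=7 $4=6 $5=3 $6=5
PC=8  bne  $0, $4, L13       | $0=0 $1=10 $2=11 $3=7 $4=6 $5=3 $6=5  [TAKEN]
PC=9  add  $4, $1, $6        | $0=0 $1=10 $2=11 $3=7 $4=15 $5=3 $6=5

10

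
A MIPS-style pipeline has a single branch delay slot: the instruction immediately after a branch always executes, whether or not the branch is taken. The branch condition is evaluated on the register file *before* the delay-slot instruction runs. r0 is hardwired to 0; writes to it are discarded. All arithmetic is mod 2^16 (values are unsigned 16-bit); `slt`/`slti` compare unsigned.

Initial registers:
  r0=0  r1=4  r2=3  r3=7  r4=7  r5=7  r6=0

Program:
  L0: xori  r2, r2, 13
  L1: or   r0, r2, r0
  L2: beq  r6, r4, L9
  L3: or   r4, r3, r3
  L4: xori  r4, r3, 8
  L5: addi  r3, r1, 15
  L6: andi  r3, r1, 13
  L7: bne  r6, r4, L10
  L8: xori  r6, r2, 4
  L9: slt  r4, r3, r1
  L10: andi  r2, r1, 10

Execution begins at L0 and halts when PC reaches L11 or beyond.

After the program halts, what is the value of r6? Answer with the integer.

10

#0 xori  r2, r2, 13 ; 0/4/14/7/7/7/0
#1 or   r0, r2, r0 ; 0/4/14/7/7/7/0
#2 beq  r6, r4, L9 ; 0/4/14/7/7/7/0 ; →fallthru
#3 or   r4, r3, r3 ; 0/4/14/7/7/7/0
#4 xori  r4, r3, 8 ; 0/4/14/7/15/7/0
#5 addi  r3, r1, 15 ; 0/4/14/19/15/7/0
#6 andi  r3, r1, 13 ; 0/4/14/4/15/7/0
#7 bne  r6, r4, L10 ; 0/4/14/4/15/7/0 ; →target
#8 xori  r6, r2, 4 ; 0/4/14/4/15/7/10
#10 andi  r2, r1, 10 ; 0/4/0/4/15/7/10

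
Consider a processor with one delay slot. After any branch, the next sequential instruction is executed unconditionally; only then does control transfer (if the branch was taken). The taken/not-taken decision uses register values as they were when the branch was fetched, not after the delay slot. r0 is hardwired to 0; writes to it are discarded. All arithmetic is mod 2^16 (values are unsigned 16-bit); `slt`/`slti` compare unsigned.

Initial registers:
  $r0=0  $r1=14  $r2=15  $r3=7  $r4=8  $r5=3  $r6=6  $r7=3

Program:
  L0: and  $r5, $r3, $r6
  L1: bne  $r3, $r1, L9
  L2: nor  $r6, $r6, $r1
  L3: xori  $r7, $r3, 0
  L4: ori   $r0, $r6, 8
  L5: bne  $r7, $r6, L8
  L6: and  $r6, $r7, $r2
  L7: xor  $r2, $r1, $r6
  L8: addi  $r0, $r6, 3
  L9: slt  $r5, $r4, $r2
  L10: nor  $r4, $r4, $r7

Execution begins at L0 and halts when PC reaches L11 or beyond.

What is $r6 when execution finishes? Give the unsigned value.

  step pc=0: and  $r5, $r3, $r6  regs=(0,14,15,7,8,6,6,3)
  step pc=1: bne  $r3, $r1, L9  cond=T  regs=(0,14,15,7,8,6,6,3)
  step pc=2: nor  $r6, $r6, $r1  regs=(0,14,15,7,8,6,65521,3)
  step pc=9: slt  $r5, $r4, $r2  regs=(0,14,15,7,8,1,65521,3)
  step pc=10: nor  $r4, $r4, $r7  regs=(0,14,15,7,65524,1,65521,3)

65521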